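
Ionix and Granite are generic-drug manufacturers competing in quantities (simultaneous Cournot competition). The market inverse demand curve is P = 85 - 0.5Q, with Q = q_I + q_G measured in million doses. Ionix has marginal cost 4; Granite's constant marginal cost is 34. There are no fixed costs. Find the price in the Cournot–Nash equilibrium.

41

Ionix's profit: π_I = (85 - 0.5Q)q_I - (4q_I). Setting ∂π_I/∂q_I = 0: 81 - q_I - (1/2)(q_G) = 0.
Granite's profit: π_G = (85 - 0.5Q)q_G - (34q_G). Setting ∂π_G/∂q_G = 0: 51 - q_G - (1/2)(q_I) = 0.
Rearranging gives the reaction functions q_I = (81 - (1/2)q_G) and q_G = (51 - (1/2)q_I).
Substituting one into the other gives q_I = 74 and q_G = 14.
Total output Q = 88, so price P = 85 - (1/2)·88 = 41.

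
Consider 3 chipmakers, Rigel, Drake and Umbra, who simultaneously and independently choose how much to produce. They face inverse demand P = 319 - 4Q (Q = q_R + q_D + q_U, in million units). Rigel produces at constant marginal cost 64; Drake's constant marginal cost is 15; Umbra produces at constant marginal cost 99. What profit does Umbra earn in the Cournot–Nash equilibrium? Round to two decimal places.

Rigel's profit: π_R = (319 - 4Q)q_R - (64q_R). Setting ∂π_R/∂q_R = 0: 255 - 8q_R - 4(q_D + q_U) = 0.
Drake's first-order condition: 304 - 8q_D - 4(q_R + q_U) = 0.
Umbra's first-order condition: 220 - 8q_U - 4(q_R + q_D) = 0.
Adding the 3 conditions: 779 − 8Q − 8Q = 0, i.e. Q = 779/16.
Back-substituting: q_R = (255 − 779/4)/4 = 241/16, q_D = (304 − 779/4)/4 = 437/16, q_U = (220 − 779/4)/4 = 101/16.
Price P = 319 - 4·(779/16) = 497/4.
Umbra's profit: (497/4 - 99)·(101/16) = 159.3906.

159.39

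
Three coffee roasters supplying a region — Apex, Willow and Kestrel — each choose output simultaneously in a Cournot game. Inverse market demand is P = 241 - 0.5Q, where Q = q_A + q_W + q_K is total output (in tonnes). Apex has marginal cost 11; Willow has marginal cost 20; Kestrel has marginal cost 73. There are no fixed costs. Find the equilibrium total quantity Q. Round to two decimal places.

309.50

Apex's profit: π_A = (241 - 0.5Q)q_A - (11q_A). Setting ∂π_A/∂q_A = 0: 230 - q_A - (1/2)(q_W + q_K) = 0.
Willow's first-order condition: 221 - q_W - (1/2)(q_A + q_K) = 0.
Kestrel's first-order condition: 168 - q_K - (1/2)(q_A + q_W) = 0.
Summing all 3 equations gives 619 − 2Q = 0, hence Q = 619/2.
Back-substituting: q_A = (230 − 619/4)/(1/2) = 301/2, q_W = (221 − 619/4)/(1/2) = 265/2, q_K = (168 − 619/4)/(1/2) = 53/2.
Total output Q = 301/2 + 265/2 + 53/2 = 619/2.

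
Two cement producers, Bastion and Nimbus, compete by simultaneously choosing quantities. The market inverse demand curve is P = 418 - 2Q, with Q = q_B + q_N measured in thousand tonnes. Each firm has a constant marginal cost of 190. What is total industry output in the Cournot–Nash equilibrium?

A representative firm's profit is π_i = q_i(418 - 2Q) - 190q_i.
First-order condition (treating rivals' output as given): 228 - 4q_i - 2q_j = 0.
By symmetry each firm produces the same amount; substituting q_j = q_i yields q_i = 228/6 = 38.
Total output Q = 38 + 38 = 76.

76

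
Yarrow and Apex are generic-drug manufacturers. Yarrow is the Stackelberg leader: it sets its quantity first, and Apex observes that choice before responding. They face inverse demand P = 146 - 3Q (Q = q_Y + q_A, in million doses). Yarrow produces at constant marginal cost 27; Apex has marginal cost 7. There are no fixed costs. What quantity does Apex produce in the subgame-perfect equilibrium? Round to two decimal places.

14.92

Solve by backward induction. Given q_Y, the follower Apex maximises π_A = (146 - 3q_Y - 3q_A)q_A - 7q_A.
Setting the follower's marginal profit to zero, 139 - 3q_Y - 6q_A = 0, i.e. q_A = (139 - 3q_Y)/6.
Yarrow substitutes q_A(q_Y) into its own profit: π_Y = q_Y(146 - 3q_Y - (139 - 3q_Y)/2) - 27q_Y = (153/2 - (3/2)q_Y)q_Y - 27q_Y.
Leader FOC: 99/2 - 3q_Y = 0, so q_Y = 33/2.
Then q_A = (139 - 3·(33/2))/6 = 179/12.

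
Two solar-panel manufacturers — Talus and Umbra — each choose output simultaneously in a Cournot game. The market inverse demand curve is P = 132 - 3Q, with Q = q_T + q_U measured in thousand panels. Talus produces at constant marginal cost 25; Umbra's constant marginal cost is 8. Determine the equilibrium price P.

Talus's profit: π_T = (132 - 3Q)q_T - (25q_T). Setting ∂π_T/∂q_T = 0: 107 - 6q_T - 3(q_U) = 0.
Umbra's profit: π_U = (132 - 3Q)q_U - (8q_U). Setting ∂π_U/∂q_U = 0: 124 - 6q_U - 3(q_T) = 0.
Best responses: q_T = (107 - 3q_U)/6, q_U = (124 - 3q_T)/6.
Substituting one into the other gives q_T = 10 and q_U = 47/3.
Total output Q = 77/3, so price P = 132 - 3·(77/3) = 55.

55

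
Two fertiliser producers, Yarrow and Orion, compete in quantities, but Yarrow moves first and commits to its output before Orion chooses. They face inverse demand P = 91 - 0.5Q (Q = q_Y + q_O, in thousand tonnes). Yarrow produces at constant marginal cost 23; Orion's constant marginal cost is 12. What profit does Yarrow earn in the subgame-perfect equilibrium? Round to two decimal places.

812.25

The follower Orion best-responds to any q_Y: π_O = (91 - 0.5Q)q_O - 12q_O.
Setting the follower's marginal profit to zero, 79 - (1/2)q_Y - q_O = 0, i.e. q_O = (79 - (1/2)q_Y).
The leader anticipates this reaction. Substituting into P = 91 - 0.5Q gives P = 103/2 - (1/4)q_Y, so π_Y = (103/2 - (1/4)q_Y)q_Y - 23q_Y.
Leader FOC: 57/2 - (1/2)q_Y = 0, so q_Y = 57.
Then q_O = (79 - (1/2)·57) = 101/2.
Price P = 91 - (1/2)·(215/2) = 149/4.
Yarrow's profit: (149/4 - 23)·57 = 812.2500.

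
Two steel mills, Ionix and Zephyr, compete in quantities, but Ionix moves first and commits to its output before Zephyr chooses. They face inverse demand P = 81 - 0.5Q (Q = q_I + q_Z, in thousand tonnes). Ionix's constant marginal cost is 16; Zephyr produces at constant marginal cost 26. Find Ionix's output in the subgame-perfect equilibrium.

The follower Zephyr best-responds to any q_I: π_Z = (81 - 0.5Q)q_Z - 26q_Z.
Follower FOC: 55 - (1/2)q_I - q_Z = 0, so q_Z(q_I) = (55 - (1/2)q_I).
The leader anticipates this reaction. Substituting into P = 81 - 0.5Q gives P = 107/2 - (1/4)q_I, so π_I = (107/2 - (1/4)q_I)q_I - 16q_I.
Leader FOC: 75/2 - (1/2)q_I = 0, so q_I = 75.
Then q_Z = (55 - (1/2)·75) = 35/2.

75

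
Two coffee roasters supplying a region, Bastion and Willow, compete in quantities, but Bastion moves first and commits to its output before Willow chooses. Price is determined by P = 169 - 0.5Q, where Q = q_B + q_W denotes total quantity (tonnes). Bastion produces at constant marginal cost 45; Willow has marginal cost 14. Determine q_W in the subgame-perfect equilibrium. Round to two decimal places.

Solve by backward induction. Given q_B, the follower Willow maximises π_W = (169 - (1/2)q_B - (1/2)q_W)q_W - 14q_W.
∂π_W/∂q_W = 155 - (1/2)q_B - q_W = 0 gives the reaction function q_W = (155 - (1/2)q_B).
Bastion substitutes q_W(q_B) into its own profit: π_B = q_B(169 - (1/2)q_B - (155 - (1/2)q_B)/2) - 45q_B = (183/2 - (1/4)q_B)q_B - 45q_B.
Maximising: ∂π_B/∂q_B = 93/2 - (1/2)q_B = 0, giving q_B = 93.
Then q_W = (155 - (1/2)·93) = 217/2.

108.50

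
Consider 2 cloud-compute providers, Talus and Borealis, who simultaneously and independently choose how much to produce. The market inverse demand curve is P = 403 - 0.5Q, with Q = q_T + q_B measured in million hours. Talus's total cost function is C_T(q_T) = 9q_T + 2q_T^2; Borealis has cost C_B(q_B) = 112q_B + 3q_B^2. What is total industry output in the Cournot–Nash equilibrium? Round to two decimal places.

111.38

Talus's profit: π_T = (403 - 0.5Q)q_T - (9q_T + 2q_T²). Setting ∂π_T/∂q_T = 0: 394 - 5q_T - (1/2)(q_B) = 0.
Borealis's first-order condition: 291 - 7q_B - (1/2)(q_T) = 0.
Best responses: q_T = (394 - (1/2)q_B)/5, q_B = (291 - (1/2)q_T)/7.
Substituting one into the other gives q_T = 75.1799 and q_B = 36.2014.
Total output Q = 75.1799 + 36.2014 = 111.3813.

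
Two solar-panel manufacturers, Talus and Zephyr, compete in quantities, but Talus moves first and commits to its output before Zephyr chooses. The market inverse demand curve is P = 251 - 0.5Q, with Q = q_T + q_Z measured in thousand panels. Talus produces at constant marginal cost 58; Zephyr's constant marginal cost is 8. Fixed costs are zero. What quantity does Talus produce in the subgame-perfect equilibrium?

Solve by backward induction. Given q_T, the follower Zephyr maximises π_Z = (251 - (1/2)q_T - (1/2)q_Z)q_Z - 8q_Z.
Setting the follower's marginal profit to zero, 243 - (1/2)q_T - q_Z = 0, i.e. q_Z = (243 - (1/2)q_T).
The leader anticipates this reaction. Substituting into P = 251 - 0.5Q gives P = 259/2 - (1/4)q_T, so π_T = (259/2 - (1/4)q_T)q_T - 58q_T.
Maximising: ∂π_T/∂q_T = 143/2 - (1/2)q_T = 0, giving q_T = 143.
Then q_Z = (243 - (1/2)·143) = 343/2.

143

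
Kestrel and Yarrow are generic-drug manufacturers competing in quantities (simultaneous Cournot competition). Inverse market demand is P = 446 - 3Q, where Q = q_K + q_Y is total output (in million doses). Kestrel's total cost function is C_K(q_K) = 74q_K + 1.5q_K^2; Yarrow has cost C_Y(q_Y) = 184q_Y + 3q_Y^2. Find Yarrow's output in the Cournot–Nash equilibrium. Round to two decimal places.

Kestrel's profit: π_K = (446 - 3Q)q_K - (74q_K + (3/2)q_K²). Setting ∂π_K/∂q_K = 0: 372 - 9q_K - 3(q_Y) = 0.
Yarrow's first-order condition: 262 - 12q_Y - 3(q_K) = 0.
Rearranging gives the reaction functions q_K = (372 - 3q_Y)/9 and q_Y = (262 - 3q_K)/12.
Solving the pair: q_K = 1226/33, q_Y = 138/11.

12.55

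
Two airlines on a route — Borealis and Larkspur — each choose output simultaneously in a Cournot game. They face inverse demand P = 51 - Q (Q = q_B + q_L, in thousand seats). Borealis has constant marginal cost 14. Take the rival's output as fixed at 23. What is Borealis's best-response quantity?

7

With the rival's output fixed at 23, Borealis's profit is π_B = (51 - 23 - q_B)q_B - (14q_B) = (28 - q_B)q_B - (14q_B).
∂π_B/∂q_B = 14 - 2q_B = 0, so q_B = 7.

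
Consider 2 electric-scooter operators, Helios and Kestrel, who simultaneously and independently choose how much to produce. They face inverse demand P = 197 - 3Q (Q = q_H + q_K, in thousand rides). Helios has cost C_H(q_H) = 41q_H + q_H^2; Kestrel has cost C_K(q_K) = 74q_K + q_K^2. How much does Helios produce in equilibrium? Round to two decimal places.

15.98

Helios's profit: π_H = (197 - 3Q)q_H - (41q_H + q_H²). Setting ∂π_H/∂q_H = 0: 156 - 8q_H - 3(q_K) = 0.
Kestrel's first-order condition: 123 - 8q_K - 3(q_H) = 0.
Best responses: q_H = (156 - 3q_K)/8, q_K = (123 - 3q_H)/8.
Solving the pair: q_H = 879/55, q_K = 516/55.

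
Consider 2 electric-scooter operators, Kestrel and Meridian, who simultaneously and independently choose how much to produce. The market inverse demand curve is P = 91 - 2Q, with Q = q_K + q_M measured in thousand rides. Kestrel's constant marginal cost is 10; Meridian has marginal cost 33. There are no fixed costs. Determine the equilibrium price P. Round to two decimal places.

Kestrel's profit: π_K = (91 - 2Q)q_K - (10q_K). Setting ∂π_K/∂q_K = 0: 81 - 4q_K - 2(q_M) = 0.
Meridian's first-order condition: 58 - 4q_M - 2(q_K) = 0.
Best responses: q_K = (81 - 2q_M)/4, q_M = (58 - 2q_K)/4.
Substituting one into the other gives q_K = 52/3 and q_M = 35/6.
Total output Q = 139/6, so price P = 91 - 2·(139/6) = 134/3.

44.67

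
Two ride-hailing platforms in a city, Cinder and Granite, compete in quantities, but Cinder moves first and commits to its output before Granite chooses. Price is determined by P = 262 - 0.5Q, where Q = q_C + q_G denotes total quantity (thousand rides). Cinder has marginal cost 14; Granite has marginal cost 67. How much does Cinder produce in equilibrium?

The follower Granite best-responds to any q_C: π_G = (262 - 0.5Q)q_G - 67q_G.
Follower FOC: 195 - (1/2)q_C - q_G = 0, so q_G(q_C) = (195 - (1/2)q_C).
Cinder substitutes q_G(q_C) into its own profit: π_C = q_C(262 - (1/2)q_C - (195 - (1/2)q_C)/2) - 14q_C = (329/2 - (1/4)q_C)q_C - 14q_C.
Leader FOC: 301/2 - (1/2)q_C = 0, so q_C = 301.
Then q_G = (195 - (1/2)·301) = 89/2.

301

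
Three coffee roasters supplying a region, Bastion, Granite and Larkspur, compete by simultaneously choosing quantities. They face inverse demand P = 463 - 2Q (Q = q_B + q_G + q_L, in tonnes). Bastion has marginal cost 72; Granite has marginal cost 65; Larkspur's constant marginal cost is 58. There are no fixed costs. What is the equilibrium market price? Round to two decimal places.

Bastion's profit: π_B = (463 - 2Q)q_B - (72q_B). Setting ∂π_B/∂q_B = 0: 391 - 4q_B - 2(q_G + q_L) = 0.
Granite's first-order condition: 398 - 4q_G - 2(q_B + q_L) = 0.
Larkspur's first-order condition: 405 - 4q_L - 2(q_B + q_G) = 0.
Adding the 3 first-order conditions: 1194 − 8Q = 0, so Q = 597/4.
Back-substituting: q_B = (391 − 597/2)/2 = 185/4, q_G = (398 − 597/2)/2 = 199/4, q_L = (405 − 597/2)/2 = 213/4.
Total output Q = 597/4, so price P = 463 - 2·(597/4) = 329/2.

164.50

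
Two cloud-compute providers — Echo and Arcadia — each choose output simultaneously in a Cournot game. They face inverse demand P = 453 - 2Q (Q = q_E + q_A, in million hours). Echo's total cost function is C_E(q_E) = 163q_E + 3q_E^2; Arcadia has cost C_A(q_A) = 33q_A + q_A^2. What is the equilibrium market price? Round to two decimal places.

Echo's profit: π_E = (453 - 2Q)q_E - (163q_E + 3q_E²). Setting ∂π_E/∂q_E = 0: 290 - 10q_E - 2(q_A) = 0.
Arcadia's profit: π_A = (453 - 2Q)q_A - (33q_A + q_A²). Setting ∂π_A/∂q_A = 0: 420 - 6q_A - 2(q_E) = 0.
Best responses: q_E = (290 - 2q_A)/10, q_A = (420 - 2q_E)/6.
Solving the pair: q_E = 225/14, q_A = 905/14.
Total output Q = 565/7, so price P = 453 - 2·(565/7) = 291.5714.

291.57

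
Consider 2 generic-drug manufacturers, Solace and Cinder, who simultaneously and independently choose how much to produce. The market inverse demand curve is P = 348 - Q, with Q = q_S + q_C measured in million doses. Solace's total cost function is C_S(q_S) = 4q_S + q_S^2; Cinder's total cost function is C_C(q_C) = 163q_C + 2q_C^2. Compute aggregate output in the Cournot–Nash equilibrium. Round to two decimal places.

Solace's profit: π_S = (348 - Q)q_S - (4q_S + q_S²). Setting ∂π_S/∂q_S = 0: 344 - 4q_S - (q_C) = 0.
Cinder's first-order condition: 185 - 6q_C - (q_S) = 0.
Rearranging gives the reaction functions q_S = (344 - q_C)/4 and q_C = (185 - q_S)/6.
Substituting one into the other gives q_S = 1879/23 and q_C = 396/23.
Total output Q = 1879/23 + 396/23 = 98.9130.

98.91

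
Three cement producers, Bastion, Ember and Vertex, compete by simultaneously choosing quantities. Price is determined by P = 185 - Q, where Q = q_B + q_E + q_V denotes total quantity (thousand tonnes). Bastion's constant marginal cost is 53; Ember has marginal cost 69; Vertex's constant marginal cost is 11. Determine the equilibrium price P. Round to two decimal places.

79.50

Bastion's profit: π_B = (185 - Q)q_B - (53q_B). Setting ∂π_B/∂q_B = 0: 132 - 2q_B - (q_E + q_V) = 0.
Ember's profit: π_E = (185 - Q)q_E - (69q_E). Setting ∂π_E/∂q_E = 0: 116 - 2q_E - (q_B + q_V) = 0.
Vertex's profit: π_V = (185 - Q)q_V - (11q_V). Setting ∂π_V/∂q_V = 0: 174 - 2q_V - (q_B + q_E) = 0.
Summing all 3 equations gives 422 − 4Q = 0, hence Q = 211/2.
Back-substituting: q_B = (132 − 211/2) = 53/2, q_E = (116 − 211/2) = 21/2, q_V = (174 − 211/2) = 137/2.
Total output Q = 211/2, so price P = 185 - 211/2 = 159/2.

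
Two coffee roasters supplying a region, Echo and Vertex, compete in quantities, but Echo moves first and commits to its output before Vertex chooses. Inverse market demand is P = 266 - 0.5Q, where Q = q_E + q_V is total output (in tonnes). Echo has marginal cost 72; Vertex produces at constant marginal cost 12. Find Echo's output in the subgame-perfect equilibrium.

134

The follower Vertex best-responds to any q_E: π_V = (266 - 0.5Q)q_V - 12q_V.
Follower FOC: 254 - (1/2)q_E - q_V = 0, so q_V(q_E) = (254 - (1/2)q_E).
The leader anticipates this reaction. Substituting into P = 266 - 0.5Q gives P = 139 - (1/4)q_E, so π_E = (139 - (1/4)q_E)q_E - 72q_E.
Leader FOC: 67 - (1/2)q_E = 0, so q_E = 134.
Then q_V = (254 - (1/2)·134) = 187.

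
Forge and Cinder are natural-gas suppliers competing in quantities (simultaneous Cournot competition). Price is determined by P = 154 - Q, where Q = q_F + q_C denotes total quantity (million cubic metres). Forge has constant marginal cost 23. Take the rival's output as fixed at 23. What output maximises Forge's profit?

With the rival's output fixed at 23, Forge's profit is π_F = (154 - 23 - q_F)q_F - (23q_F) = (131 - q_F)q_F - (23q_F).
∂π_F/∂q_F = 108 - 2q_F = 0, so q_F = 54.

54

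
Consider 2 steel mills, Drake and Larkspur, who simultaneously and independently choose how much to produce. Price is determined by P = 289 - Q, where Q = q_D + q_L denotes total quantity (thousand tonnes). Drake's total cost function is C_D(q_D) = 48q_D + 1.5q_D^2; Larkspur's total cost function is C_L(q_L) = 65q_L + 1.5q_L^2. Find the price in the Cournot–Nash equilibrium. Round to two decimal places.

211.50

Drake's profit: π_D = (289 - Q)q_D - (48q_D + (3/2)q_D²). Setting ∂π_D/∂q_D = 0: 241 - 5q_D - (q_L) = 0.
Larkspur's profit: π_L = (289 - Q)q_L - (65q_L + (3/2)q_L²). Setting ∂π_L/∂q_L = 0: 224 - 5q_L - (q_D) = 0.
Best responses: q_D = (241 - q_L)/5, q_L = (224 - q_D)/5.
Substituting one into the other gives q_D = 327/8 and q_L = 293/8.
Total output Q = 155/2, so price P = 289 - 155/2 = 423/2.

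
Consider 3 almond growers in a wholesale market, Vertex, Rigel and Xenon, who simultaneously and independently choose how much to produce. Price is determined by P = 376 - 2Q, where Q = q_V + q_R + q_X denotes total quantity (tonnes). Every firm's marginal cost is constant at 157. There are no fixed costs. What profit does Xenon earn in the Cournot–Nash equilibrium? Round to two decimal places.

1498.78

A representative firm's profit is π_i = q_i(376 - 2Q) - 157q_i.
Setting ∂π_i/∂q_i = 0 with rivals' quantities fixed: 219 - 4q_i - 2·Σ_{j≠i} q_j = 0.
With identical firms every q_j equals q_i, so Σ_{j≠i} q_j = 2q_i and 219 = 8q_i, giving q_i = 219/8.
Price P = 376 - 2·(657/8) = 847/4.
Xenon's profit: (847/4 - 157)·(219/8) = 1498.7813.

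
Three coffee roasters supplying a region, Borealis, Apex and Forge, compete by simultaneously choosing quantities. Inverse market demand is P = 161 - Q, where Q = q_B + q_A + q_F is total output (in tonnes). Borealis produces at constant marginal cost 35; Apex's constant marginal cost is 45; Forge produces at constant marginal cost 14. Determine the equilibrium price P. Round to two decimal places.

63.75

Borealis's profit: π_B = (161 - Q)q_B - (35q_B). Setting ∂π_B/∂q_B = 0: 126 - 2q_B - (q_A + q_F) = 0.
Apex's first-order condition: 116 - 2q_A - (q_B + q_F) = 0.
Forge's profit: π_F = (161 - Q)q_F - (14q_F). Setting ∂π_F/∂q_F = 0: 147 - 2q_F - (q_B + q_A) = 0.
Summing all 3 equations gives 389 − 4Q = 0, hence Q = 389/4.
Back-substituting: q_B = (126 − 389/4) = 115/4, q_A = (116 − 389/4) = 75/4, q_F = (147 − 389/4) = 199/4.
Total output Q = 389/4, so price P = 161 - 389/4 = 255/4.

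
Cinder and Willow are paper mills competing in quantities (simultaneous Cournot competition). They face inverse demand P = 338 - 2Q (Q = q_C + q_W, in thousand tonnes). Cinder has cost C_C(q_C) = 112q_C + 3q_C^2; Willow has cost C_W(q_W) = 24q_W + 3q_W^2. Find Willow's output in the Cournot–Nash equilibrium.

Cinder's profit: π_C = (338 - 2Q)q_C - (112q_C + 3q_C²). Setting ∂π_C/∂q_C = 0: 226 - 10q_C - 2(q_W) = 0.
Willow's profit: π_W = (338 - 2Q)q_W - (24q_W + 3q_W²). Setting ∂π_W/∂q_W = 0: 314 - 10q_W - 2(q_C) = 0.
Best responses: q_C = (226 - 2q_W)/10, q_W = (314 - 2q_C)/10.
Solving the pair: q_C = 17, q_W = 28.

28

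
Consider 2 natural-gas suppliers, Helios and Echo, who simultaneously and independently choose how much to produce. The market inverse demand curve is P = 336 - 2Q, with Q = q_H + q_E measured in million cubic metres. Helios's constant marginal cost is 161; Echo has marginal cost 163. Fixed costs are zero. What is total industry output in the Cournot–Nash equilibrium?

Helios's profit: π_H = (336 - 2Q)q_H - (161q_H). Setting ∂π_H/∂q_H = 0: 175 - 4q_H - 2(q_E) = 0.
Echo's first-order condition: 173 - 4q_E - 2(q_H) = 0.
Best responses: q_H = (175 - 2q_E)/4, q_E = (173 - 2q_H)/4.
Solving the pair: q_H = 59/2, q_E = 57/2.
Total output Q = 59/2 + 57/2 = 58.

58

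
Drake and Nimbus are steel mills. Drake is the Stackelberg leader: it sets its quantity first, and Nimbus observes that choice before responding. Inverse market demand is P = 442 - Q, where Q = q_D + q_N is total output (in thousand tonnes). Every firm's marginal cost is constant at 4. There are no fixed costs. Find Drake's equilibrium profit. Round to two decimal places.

23980.50

Solve by backward induction. Given q_D, the follower Nimbus maximises π_N = (442 - q_D - q_N)q_N - 4q_N.
∂π_N/∂q_N = 438 - q_D - 2q_N = 0 gives the reaction function q_N = (438 - q_D)/2.
Drake substitutes q_N(q_D) into its own profit: π_D = q_D(442 - q_D - (438 - q_D)/2) - 4q_D = (223 - (1/2)q_D)q_D - 4q_D.
Leader FOC: 219 - q_D = 0, so q_D = 219.
Then q_N = (438 - 219)/2 = 219/2.
Price P = 442 - 657/2 = 227/2.
Drake's profit: (227/2 - 4)·219 = 23980.5000.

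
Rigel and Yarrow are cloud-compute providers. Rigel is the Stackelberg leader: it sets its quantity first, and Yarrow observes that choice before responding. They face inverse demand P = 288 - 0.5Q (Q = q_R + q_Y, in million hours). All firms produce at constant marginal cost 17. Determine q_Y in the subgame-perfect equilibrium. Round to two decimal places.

Solve by backward induction. Given q_R, the follower Yarrow maximises π_Y = (288 - (1/2)q_R - (1/2)q_Y)q_Y - 17q_Y.
Follower FOC: 271 - (1/2)q_R - q_Y = 0, so q_Y(q_R) = (271 - (1/2)q_R).
The leader anticipates this reaction. Substituting into P = 288 - 0.5Q gives P = 305/2 - (1/4)q_R, so π_R = (305/2 - (1/4)q_R)q_R - 17q_R.
Leader FOC: 271/2 - (1/2)q_R = 0, so q_R = 271.
Then q_Y = (271 - (1/2)·271) = 271/2.

135.50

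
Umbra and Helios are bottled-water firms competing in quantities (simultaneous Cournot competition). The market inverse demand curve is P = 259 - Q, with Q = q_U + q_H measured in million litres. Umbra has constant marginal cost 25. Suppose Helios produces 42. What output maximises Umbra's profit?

96

With the rival's output fixed at 42, Umbra's profit is π_U = (259 - 42 - q_U)q_U - (25q_U) = (217 - q_U)q_U - (25q_U).
∂π_U/∂q_U = 192 - 2q_U = 0, so q_U = 96.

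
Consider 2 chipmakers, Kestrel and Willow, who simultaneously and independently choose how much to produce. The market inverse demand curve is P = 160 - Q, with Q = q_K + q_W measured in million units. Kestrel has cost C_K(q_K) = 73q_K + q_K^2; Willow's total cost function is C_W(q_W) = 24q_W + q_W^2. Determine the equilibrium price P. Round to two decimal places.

Kestrel's profit: π_K = (160 - Q)q_K - (73q_K + q_K²). Setting ∂π_K/∂q_K = 0: 87 - 4q_K - (q_W) = 0.
Willow's first-order condition: 136 - 4q_W - (q_K) = 0.
So q_K = (87 - q_W)/4 and q_W = (136 - q_K)/4.
Solving the pair: q_K = 212/15, q_W = 457/15.
Total output Q = 223/5, so price P = 160 - 223/5 = 577/5.

115.40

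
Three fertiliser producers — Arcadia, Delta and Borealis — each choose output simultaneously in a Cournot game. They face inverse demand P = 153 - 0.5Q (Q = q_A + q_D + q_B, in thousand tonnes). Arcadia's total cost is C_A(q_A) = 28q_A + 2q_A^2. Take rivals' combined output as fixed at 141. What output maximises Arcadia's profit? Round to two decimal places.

10.90

With rivals' combined output fixed at 141, Arcadia's profit is π_A = (153 - (1/2)·141 - (1/2)q_A)q_A - (28q_A + 2q_A²) = (165/2 - (1/2)q_A)q_A - (28q_A + 2q_A²).
∂π_A/∂q_A = 109/2 - 5q_A = 0, so q_A = 109/10.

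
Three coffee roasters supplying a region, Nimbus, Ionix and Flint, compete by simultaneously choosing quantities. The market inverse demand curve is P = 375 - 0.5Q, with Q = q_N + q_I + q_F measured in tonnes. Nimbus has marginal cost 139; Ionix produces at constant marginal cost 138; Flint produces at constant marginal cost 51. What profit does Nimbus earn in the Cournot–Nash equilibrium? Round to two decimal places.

2701.13

Nimbus's profit: π_N = (375 - 0.5Q)q_N - (139q_N). Setting ∂π_N/∂q_N = 0: 236 - q_N - (1/2)(q_I + q_F) = 0.
Ionix's profit: π_I = (375 - 0.5Q)q_I - (138q_I). Setting ∂π_I/∂q_I = 0: 237 - q_I - (1/2)(q_N + q_F) = 0.
Flint's first-order condition: 324 - q_F - (1/2)(q_N + q_I) = 0.
Adding the 3 conditions: 797 − Q − Q = 0, i.e. Q = 797/2.
Back-substituting: q_N = (236 − 797/4)/(1/2) = 147/2, q_I = (237 − 797/4)/(1/2) = 151/2, q_F = (324 − 797/4)/(1/2) = 499/2.
Price P = 375 - (1/2)·(797/2) = 703/4.
Nimbus's profit: (703/4 - 139)·(147/2) = 2701.1250.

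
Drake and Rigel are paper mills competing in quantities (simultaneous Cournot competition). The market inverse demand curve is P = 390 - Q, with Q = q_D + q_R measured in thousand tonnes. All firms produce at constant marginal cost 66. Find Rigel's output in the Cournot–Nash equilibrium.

Each firm earns π_i = (390 - Q)q_i - 66q_i.
First-order condition (treating rivals' output as given): 324 - 2q_i - q_j = 0.
With identical firms every q_j equals q_i, so q_j = q_i and 324 = 3q_i, giving q_i = 108.

108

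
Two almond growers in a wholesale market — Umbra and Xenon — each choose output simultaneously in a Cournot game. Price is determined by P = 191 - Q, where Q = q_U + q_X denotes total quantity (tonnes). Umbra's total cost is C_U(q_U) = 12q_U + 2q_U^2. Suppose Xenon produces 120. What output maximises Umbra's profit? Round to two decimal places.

9.83

With the rival's output fixed at 120, Umbra's profit is π_U = (191 - 120 - q_U)q_U - (12q_U + 2q_U²) = (71 - q_U)q_U - (12q_U + 2q_U²).
∂π_U/∂q_U = 59 - 6q_U = 0, so q_U = 59/6.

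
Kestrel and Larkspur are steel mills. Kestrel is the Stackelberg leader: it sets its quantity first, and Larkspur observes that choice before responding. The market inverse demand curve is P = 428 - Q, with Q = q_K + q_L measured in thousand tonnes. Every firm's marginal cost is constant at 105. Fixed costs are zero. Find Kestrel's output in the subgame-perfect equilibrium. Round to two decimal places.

The follower Larkspur best-responds to any q_K: π_L = (428 - Q)q_L - 105q_L.
Setting the follower's marginal profit to zero, 323 - q_K - 2q_L = 0, i.e. q_L = (323 - q_K)/2.
The leader anticipates this reaction. Substituting into P = 428 - Q gives P = 533/2 - (1/2)q_K, so π_K = (533/2 - (1/2)q_K)q_K - 105q_K.
The leader's first-order condition 323/2 - q_K = 0 yields q_K = 323/2.
Then q_L = (323 - 323/2)/2 = 323/4.

161.50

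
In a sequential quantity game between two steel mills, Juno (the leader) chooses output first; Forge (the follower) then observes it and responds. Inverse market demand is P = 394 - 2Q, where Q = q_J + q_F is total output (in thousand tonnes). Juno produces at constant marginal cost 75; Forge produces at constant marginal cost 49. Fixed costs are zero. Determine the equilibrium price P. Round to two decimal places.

The follower Forge best-responds to any q_J: π_F = (394 - 2Q)q_F - 49q_F.
Follower FOC: 345 - 2q_J - 4q_F = 0, so q_F(q_J) = (345 - 2q_J)/4.
The leader anticipates this reaction. Substituting into P = 394 - 2Q gives P = 443/2 - q_J, so π_J = (443/2 - q_J)q_J - 75q_J.
The leader's first-order condition 293/2 - 2q_J = 0 yields q_J = 293/4.
Then q_F = (345 - 2·(293/4))/4 = 397/8.
Total output Q = 983/8, so price P = 394 - 2·(983/8) = 593/4.

148.25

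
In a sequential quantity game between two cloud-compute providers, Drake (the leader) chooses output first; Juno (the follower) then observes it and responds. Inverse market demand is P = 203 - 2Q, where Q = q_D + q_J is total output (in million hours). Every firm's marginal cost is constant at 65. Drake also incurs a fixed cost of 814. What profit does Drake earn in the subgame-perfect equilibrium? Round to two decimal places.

376.25

Solve by backward induction. Given q_D, the follower Juno maximises π_J = (203 - 2q_D - 2q_J)q_J - 65q_J.
Setting the follower's marginal profit to zero, 138 - 2q_D - 4q_J = 0, i.e. q_J = (138 - 2q_D)/4.
The leader anticipates this reaction. Substituting into P = 203 - 2Q gives P = 134 - q_D, so π_D = (134 - q_D)q_D - 65q_D.
Maximising: ∂π_D/∂q_D = 69 - 2q_D = 0, giving q_D = 69/2.
Then q_J = (138 - 2·(69/2))/4 = 69/4.
Price P = 203 - 2·(207/4) = 199/2.
Drake's profit: (199/2 - 65)·(69/2) - 814 = 1505/4.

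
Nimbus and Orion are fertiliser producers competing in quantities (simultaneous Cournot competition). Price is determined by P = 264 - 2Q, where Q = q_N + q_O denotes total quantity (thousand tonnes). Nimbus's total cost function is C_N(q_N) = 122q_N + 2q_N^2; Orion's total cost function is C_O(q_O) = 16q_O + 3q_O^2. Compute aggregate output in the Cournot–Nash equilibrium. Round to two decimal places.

34.53

Nimbus's profit: π_N = (264 - 2Q)q_N - (122q_N + 2q_N²). Setting ∂π_N/∂q_N = 0: 142 - 8q_N - 2(q_O) = 0.
Orion's profit: π_O = (264 - 2Q)q_O - (16q_O + 3q_O²). Setting ∂π_O/∂q_O = 0: 248 - 10q_O - 2(q_N) = 0.
Rearranging gives the reaction functions q_N = (142 - 2q_O)/8 and q_O = (248 - 2q_N)/10.
Solving the pair: q_N = 231/19, q_O = 425/19.
Total output Q = 231/19 + 425/19 = 656/19.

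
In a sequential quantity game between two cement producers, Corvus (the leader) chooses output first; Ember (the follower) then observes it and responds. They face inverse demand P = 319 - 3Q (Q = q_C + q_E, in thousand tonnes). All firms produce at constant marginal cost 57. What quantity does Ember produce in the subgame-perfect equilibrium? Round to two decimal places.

21.83

The follower Ember best-responds to any q_C: π_E = (319 - 3Q)q_E - 57q_E.
Setting the follower's marginal profit to zero, 262 - 3q_C - 6q_E = 0, i.e. q_E = (262 - 3q_C)/6.
The leader anticipates this reaction. Substituting into P = 319 - 3Q gives P = 188 - (3/2)q_C, so π_C = (188 - (3/2)q_C)q_C - 57q_C.
Leader FOC: 131 - 3q_C = 0, so q_C = 131/3.
Then q_E = (262 - 3·(131/3))/6 = 131/6.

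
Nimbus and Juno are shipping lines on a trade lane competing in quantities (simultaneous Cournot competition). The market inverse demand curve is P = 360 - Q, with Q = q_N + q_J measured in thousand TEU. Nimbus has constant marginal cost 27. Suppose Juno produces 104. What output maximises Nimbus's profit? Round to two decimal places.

With the rival's output fixed at 104, Nimbus's profit is π_N = (360 - 104 - q_N)q_N - (27q_N) = (256 - q_N)q_N - (27q_N).
∂π_N/∂q_N = 229 - 2q_N = 0, so q_N = 229/2.

114.50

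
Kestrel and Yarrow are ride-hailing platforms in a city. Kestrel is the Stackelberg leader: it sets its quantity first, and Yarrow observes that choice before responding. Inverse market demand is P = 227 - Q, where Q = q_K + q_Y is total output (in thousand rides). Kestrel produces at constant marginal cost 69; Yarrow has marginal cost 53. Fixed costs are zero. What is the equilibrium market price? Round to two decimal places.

The follower Yarrow best-responds to any q_K: π_Y = (227 - Q)q_Y - 53q_Y.
Setting the follower's marginal profit to zero, 174 - q_K - 2q_Y = 0, i.e. q_Y = (174 - q_K)/2.
The leader anticipates this reaction. Substituting into P = 227 - Q gives P = 140 - (1/2)q_K, so π_K = (140 - (1/2)q_K)q_K - 69q_K.
The leader's first-order condition 71 - q_K = 0 yields q_K = 71.
Then q_Y = (174 - 71)/2 = 103/2.
Total output Q = 245/2, so price P = 227 - 245/2 = 209/2.

104.50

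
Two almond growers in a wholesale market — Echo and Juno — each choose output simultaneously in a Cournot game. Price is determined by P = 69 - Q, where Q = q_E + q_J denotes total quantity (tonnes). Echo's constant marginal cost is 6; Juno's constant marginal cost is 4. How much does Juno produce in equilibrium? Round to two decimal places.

Echo's profit: π_E = (69 - Q)q_E - (6q_E). Setting ∂π_E/∂q_E = 0: 63 - 2q_E - (q_J) = 0.
Juno's first-order condition: 65 - 2q_J - (q_E) = 0.
So q_E = (63 - q_J)/2 and q_J = (65 - q_E)/2.
Substituting one into the other gives q_E = 61/3 and q_J = 67/3.

22.33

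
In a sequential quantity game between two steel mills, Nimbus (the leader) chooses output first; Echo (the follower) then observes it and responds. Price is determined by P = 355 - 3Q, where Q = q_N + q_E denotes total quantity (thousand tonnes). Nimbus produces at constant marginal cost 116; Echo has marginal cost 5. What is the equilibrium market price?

148

The follower Echo best-responds to any q_N: π_E = (355 - 3Q)q_E - 5q_E.
Setting the follower's marginal profit to zero, 350 - 3q_N - 6q_E = 0, i.e. q_E = (350 - 3q_N)/6.
Nimbus substitutes q_E(q_N) into its own profit: π_N = q_N(355 - 3q_N - (350 - 3q_N)/2) - 116q_N = (180 - (3/2)q_N)q_N - 116q_N.
Maximising: ∂π_N/∂q_N = 64 - 3q_N = 0, giving q_N = 64/3.
Then q_E = (350 - 3·(64/3))/6 = 143/3.
Total output Q = 69, so price P = 355 - 3·69 = 148.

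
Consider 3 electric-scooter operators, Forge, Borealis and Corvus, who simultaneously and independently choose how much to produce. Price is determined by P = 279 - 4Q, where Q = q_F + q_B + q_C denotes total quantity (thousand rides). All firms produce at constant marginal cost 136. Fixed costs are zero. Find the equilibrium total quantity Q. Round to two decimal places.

26.81

A representative firm's profit is π_i = q_i(279 - 4Q) - 136q_i.
First-order condition (treating rivals' output as given): 143 - 8q_i - 4·Σ_{j≠i} q_j = 0.
By symmetry each firm produces the same amount; substituting Σ_{j≠i} q_j = 2q_i yields q_i = 143/16.
Total output Q = 143/16 + 143/16 + 143/16 = 429/16.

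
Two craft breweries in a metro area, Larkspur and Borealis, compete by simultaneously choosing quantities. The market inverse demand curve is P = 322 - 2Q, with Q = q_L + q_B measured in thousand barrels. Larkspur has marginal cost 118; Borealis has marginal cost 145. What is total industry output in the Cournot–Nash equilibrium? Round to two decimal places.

Larkspur's profit: π_L = (322 - 2Q)q_L - (118q_L). Setting ∂π_L/∂q_L = 0: 204 - 4q_L - 2(q_B) = 0.
Borealis's profit: π_B = (322 - 2Q)q_B - (145q_B). Setting ∂π_B/∂q_B = 0: 177 - 4q_B - 2(q_L) = 0.
Rearranging gives the reaction functions q_L = (204 - 2q_B)/4 and q_B = (177 - 2q_L)/4.
Substituting one into the other gives q_L = 77/2 and q_B = 25.
Total output Q = 77/2 + 25 = 127/2.

63.50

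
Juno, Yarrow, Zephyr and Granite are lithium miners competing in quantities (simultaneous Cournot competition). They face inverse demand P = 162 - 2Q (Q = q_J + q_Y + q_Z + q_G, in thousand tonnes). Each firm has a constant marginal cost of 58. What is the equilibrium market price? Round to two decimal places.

78.80

Each firm earns π_i = (162 - 2Q)q_i - 58q_i.
Setting ∂π_i/∂q_i = 0 with rivals' quantities fixed: 104 - 4q_i - 2·Σ_{j≠i} q_j = 0.
With identical firms every q_j equals q_i, so Σ_{j≠i} q_j = 3q_i and 104 = 10q_i, giving q_i = 52/5.
Total output Q = 208/5, so price P = 162 - 2·(208/5) = 394/5.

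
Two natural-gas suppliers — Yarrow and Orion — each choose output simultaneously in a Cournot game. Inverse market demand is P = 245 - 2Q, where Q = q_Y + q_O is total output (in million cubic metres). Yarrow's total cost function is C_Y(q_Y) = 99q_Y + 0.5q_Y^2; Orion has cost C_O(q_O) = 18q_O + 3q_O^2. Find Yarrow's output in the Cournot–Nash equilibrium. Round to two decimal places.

21.87

Yarrow's profit: π_Y = (245 - 2Q)q_Y - (99q_Y + (1/2)q_Y²). Setting ∂π_Y/∂q_Y = 0: 146 - 5q_Y - 2(q_O) = 0.
Orion's first-order condition: 227 - 10q_O - 2(q_Y) = 0.
So q_Y = (146 - 2q_O)/5 and q_O = (227 - 2q_Y)/10.
Substituting one into the other gives q_Y = 503/23 and q_O = 843/46.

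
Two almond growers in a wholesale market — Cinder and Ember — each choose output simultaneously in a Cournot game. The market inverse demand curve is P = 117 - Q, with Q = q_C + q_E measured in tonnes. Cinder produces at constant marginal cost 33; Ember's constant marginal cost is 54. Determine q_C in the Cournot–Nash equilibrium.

Cinder's profit: π_C = (117 - Q)q_C - (33q_C). Setting ∂π_C/∂q_C = 0: 84 - 2q_C - (q_E) = 0.
Ember's first-order condition: 63 - 2q_E - (q_C) = 0.
Rearranging gives the reaction functions q_C = (84 - q_E)/2 and q_E = (63 - q_C)/2.
Substituting one into the other gives q_C = 35 and q_E = 14.

35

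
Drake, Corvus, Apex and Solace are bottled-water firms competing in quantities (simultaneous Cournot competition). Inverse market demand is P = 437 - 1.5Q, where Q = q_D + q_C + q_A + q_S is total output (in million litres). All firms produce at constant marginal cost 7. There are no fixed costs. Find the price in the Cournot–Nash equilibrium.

93

A representative firm's profit is π_i = q_i(437 - 1.5Q) - 7q_i.
First-order condition (treating rivals' output as given): 430 - 3q_i - (3/2)·Σ_{j≠i} q_j = 0.
With identical firms every q_j equals q_i, so Σ_{j≠i} q_j = 3q_i and 430 = (15/2)q_i, giving q_i = 172/3.
Total output Q = 688/3, so price P = 437 - (3/2)·(688/3) = 93.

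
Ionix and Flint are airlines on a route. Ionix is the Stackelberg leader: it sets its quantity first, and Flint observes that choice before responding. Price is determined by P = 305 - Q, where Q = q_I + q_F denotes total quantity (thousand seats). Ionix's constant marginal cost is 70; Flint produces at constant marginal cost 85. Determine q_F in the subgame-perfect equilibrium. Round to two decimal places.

The follower Flint best-responds to any q_I: π_F = (305 - Q)q_F - 85q_F.
∂π_F/∂q_F = 220 - q_I - 2q_F = 0 gives the reaction function q_F = (220 - q_I)/2.
Ionix substitutes q_F(q_I) into its own profit: π_I = q_I(305 - q_I - (220 - q_I)/2) - 70q_I = (195 - (1/2)q_I)q_I - 70q_I.
Leader FOC: 125 - q_I = 0, so q_I = 125.
Then q_F = (220 - 125)/2 = 95/2.

47.50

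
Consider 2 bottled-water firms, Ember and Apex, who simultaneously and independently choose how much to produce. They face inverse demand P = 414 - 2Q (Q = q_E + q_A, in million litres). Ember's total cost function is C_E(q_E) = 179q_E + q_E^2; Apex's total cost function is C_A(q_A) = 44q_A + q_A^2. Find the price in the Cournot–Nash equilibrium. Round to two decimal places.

Ember's profit: π_E = (414 - 2Q)q_E - (179q_E + q_E²). Setting ∂π_E/∂q_E = 0: 235 - 6q_E - 2(q_A) = 0.
Apex's profit: π_A = (414 - 2Q)q_A - (44q_A + q_A²). Setting ∂π_A/∂q_A = 0: 370 - 6q_A - 2(q_E) = 0.
Rearranging gives the reaction functions q_E = (235 - 2q_A)/6 and q_A = (370 - 2q_E)/6.
Substituting one into the other gives q_E = 335/16 and q_A = 875/16.
Total output Q = 605/8, so price P = 414 - 2·(605/8) = 1051/4.

262.75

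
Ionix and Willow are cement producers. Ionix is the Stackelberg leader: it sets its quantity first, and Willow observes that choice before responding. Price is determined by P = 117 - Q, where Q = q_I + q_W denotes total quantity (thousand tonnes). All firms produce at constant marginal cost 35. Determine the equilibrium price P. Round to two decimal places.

Solve by backward induction. Given q_I, the follower Willow maximises π_W = (117 - q_I - q_W)q_W - 35q_W.
∂π_W/∂q_W = 82 - q_I - 2q_W = 0 gives the reaction function q_W = (82 - q_I)/2.
Ionix substitutes q_W(q_I) into its own profit: π_I = q_I(117 - q_I - (82 - q_I)/2) - 35q_I = (76 - (1/2)q_I)q_I - 35q_I.
Leader FOC: 41 - q_I = 0, so q_I = 41.
Then q_W = (82 - 41)/2 = 41/2.
Total output Q = 123/2, so price P = 117 - 123/2 = 111/2.

55.50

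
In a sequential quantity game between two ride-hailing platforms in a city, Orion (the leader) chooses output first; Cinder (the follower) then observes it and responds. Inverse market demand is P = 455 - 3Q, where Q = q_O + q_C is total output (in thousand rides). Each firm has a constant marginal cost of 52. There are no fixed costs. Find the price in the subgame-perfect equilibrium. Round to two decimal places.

Solve by backward induction. Given q_O, the follower Cinder maximises π_C = (455 - 3q_O - 3q_C)q_C - 52q_C.
Follower FOC: 403 - 3q_O - 6q_C = 0, so q_C(q_O) = (403 - 3q_O)/6.
The leader anticipates this reaction. Substituting into P = 455 - 3Q gives P = 507/2 - (3/2)q_O, so π_O = (507/2 - (3/2)q_O)q_O - 52q_O.
Leader FOC: 403/2 - 3q_O = 0, so q_O = 403/6.
Then q_C = (403 - 3·(403/6))/6 = 403/12.
Total output Q = 403/4, so price P = 455 - 3·(403/4) = 611/4.

152.75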